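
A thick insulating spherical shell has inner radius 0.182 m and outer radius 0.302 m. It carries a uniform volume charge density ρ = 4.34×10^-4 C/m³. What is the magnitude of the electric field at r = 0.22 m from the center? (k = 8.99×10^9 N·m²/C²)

|E| ≈ 1.56×10^6 N/C

By spherical symmetry E is radial; choose a Gaussian sphere of radius r = 0.22 m (within the shell material, 0.182 m < r < 0.302 m).
Enclosed charge is the volume from a to r: Q_enc = (4π/3)ρ(r³ − a³) = 8.398×10^-6 C.
Applying ∮E·dA = Q_enc/ε₀ with Φ = E(4πr²):
E = k|Q_enc|/r² = (8.99×10^9)(8.398×10^-6)/(0.22)² = 1.56e6 N/C.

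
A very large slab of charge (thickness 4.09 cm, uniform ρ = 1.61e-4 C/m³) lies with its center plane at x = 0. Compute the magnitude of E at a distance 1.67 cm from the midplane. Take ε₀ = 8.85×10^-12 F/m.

By symmetry E is perpendicular to the slab. A Gaussian pillbox from −1.67 cm to +1.67 cm (face area A) lies entirely within the slab.
Q_enc = ρ·(2x)·A and flux = 2EA, so 2EA = 2ρxA/ε₀ ⇒ E = |ρ|x/ε₀.
E = (1.61×10^-4)(0.0167)/(8.85×10^-12) = 3.04e5 N/C.

E = 3.04e5 N/C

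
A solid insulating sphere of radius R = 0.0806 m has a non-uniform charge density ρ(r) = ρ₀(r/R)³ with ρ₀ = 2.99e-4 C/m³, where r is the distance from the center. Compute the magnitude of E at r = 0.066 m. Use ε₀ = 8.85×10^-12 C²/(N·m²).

Take a concentric spherical Gaussian surface of radius r = 0.066 m (r < R).
Q_enc = ∫₀^r ρ(r')·4πr'² dr' = (4πρ₀/R³) ∫₀^r r'^5 dr' = 4πρ₀ r^6/(6·R³) = 9.885e-8 C.
Gauss's law: E·4πr² = Q_enc/ε₀.
E = |Q_enc|/(4πε₀r²) = (9.885×10^-8)/(4π·8.85×10^-12·(0.066)²) = 2.04e5 N/C.

E ≈ 2.04×10^5 V/m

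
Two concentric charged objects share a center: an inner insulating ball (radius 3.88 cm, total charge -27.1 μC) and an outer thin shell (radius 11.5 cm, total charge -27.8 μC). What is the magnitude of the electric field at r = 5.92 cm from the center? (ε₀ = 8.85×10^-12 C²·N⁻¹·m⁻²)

Take a concentric spherical Gaussian surface of radius r = 5.92 cm (between the bodies, 3.88 cm < r < 11.5 cm).
Only the inner charge is enclosed; the outer shell contributes nothing inside itself. Q_enc = -27.1 μC = -2.71×10^-5 C.
Gauss's law: E·4πr² = Q_enc/ε₀.
E = |Q_enc|/(4πε₀r²) = (2.71e-5)/(4π·8.85×10^-12·(0.0592)²) = 6.95e7 N/C.

E = 6.95e7 N/C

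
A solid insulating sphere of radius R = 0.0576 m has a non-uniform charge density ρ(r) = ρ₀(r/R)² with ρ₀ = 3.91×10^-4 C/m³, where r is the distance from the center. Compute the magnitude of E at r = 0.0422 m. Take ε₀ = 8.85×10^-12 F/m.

E = 2.00×10^5 N/C

Take a concentric spherical Gaussian surface of radius r = 0.0422 m (r < R).
Q_enc = ∫₀^r ρ(r')·4πr'² dr' = (4πρ₀/R²) ∫₀^r r'^4 dr' = 4πρ₀ r^5/(5·R²) = 3.964×10^-8 C.
Since E is radial and uniform over the Gaussian sphere, Φ = E·4πr² = Q_enc/ε₀.
E = |Q_enc|/(4πε₀r²) = (3.964e-8)/(4π·8.85×10^-12·(0.0422)²) = 2.00e5 N/C.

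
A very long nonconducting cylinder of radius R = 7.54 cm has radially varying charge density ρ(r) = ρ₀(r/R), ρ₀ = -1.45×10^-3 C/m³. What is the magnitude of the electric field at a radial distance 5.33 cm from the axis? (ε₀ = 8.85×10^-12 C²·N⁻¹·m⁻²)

Choose a coaxial cylinder of radius r = 5.33 cm (arbitrary length L) as the Gaussian surface (r < R).
Integrating ρ over the cross-section to radius r: λ_enc = (2πρ₀/R) ∫₀^r r'^2 dr' = 2πρ₀ r^3/(3·R) = -6.099×10^-6 C/m.
Applying ∮E·dA = Q_enc/ε₀ with the end caps contributing no flux:
E = |λ_enc|/(2πε₀r) = (6.099×10^-6)/(2π·8.85×10^-12·0.0533) = 2.06×10^6 N/C.

|E| = 2.06×10^6 N/C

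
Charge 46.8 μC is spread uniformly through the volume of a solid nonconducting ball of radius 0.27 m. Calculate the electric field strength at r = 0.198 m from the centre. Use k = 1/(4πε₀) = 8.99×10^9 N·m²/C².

Take a concentric spherical Gaussian surface of radius r = 0.198 m (r < R).
Only the charge within r is enclosed: Q_enc = Q·(r/R)³ = (46.8 μC)·(0.198 m/0.27 m)³ = 1.846e-5 C.
By Gauss's law, ∮E·dA = E·4πr² = Q_enc/ε₀.
E = k|Q_enc|/r² = (8.99×10^9)(1.846×10^-5)/(0.198)² = 4.23e6 N/C.

4.23×10^6 N/C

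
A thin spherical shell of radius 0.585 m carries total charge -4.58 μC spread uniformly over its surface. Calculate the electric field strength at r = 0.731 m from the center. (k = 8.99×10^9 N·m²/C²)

Take a concentric spherical Gaussian surface of radius r = 0.731 m (r > 0.585 m).
The entire shell is enclosed: Q_enc = -4.58×10^-6 C.
By Gauss's law, ∮E·dA = E·4πr² = Q_enc/ε₀.
E = k|Q_enc|/r² = (8.99×10^9)(4.58×10^-6)/(0.731)² = 7.71×10^4 N/C.

|E| ≈ 7.71×10^4 N/C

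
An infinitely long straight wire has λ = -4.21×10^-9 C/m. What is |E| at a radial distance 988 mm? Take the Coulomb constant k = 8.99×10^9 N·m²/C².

76.6 N/C

By cylindrical symmetry E is radial; use a coaxial Gaussian cylinder of radius 988 mm and length L.
Q_enc = λL, so λ_enc = -4.21e-9 C/m.
By Gauss's law (flux through the curved wall only), E·2πrL = λ_enc L/ε₀.
E = 2k|λ_enc|/r = 2(8.99×10^9)(4.21×10^-9)/(0.988) = 76.6 N/C.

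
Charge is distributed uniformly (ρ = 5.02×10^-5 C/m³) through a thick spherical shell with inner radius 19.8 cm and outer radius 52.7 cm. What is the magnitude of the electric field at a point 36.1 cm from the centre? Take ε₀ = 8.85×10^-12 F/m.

|E| ≈ 5.70×10^5 N/C

Take a concentric spherical Gaussian surface of radius r = 36.1 cm (within the shell material, 19.8 cm < r < 52.7 cm).
Enclosed charge is the volume from a to r: Q_enc = (4π/3)ρ(r³ − a³) = 8.26×10^-6 C.
Since E is radial and uniform over the Gaussian sphere, Φ = E·4πr² = Q_enc/ε₀.
E = |Q_enc|/(4πε₀r²) = (8.26×10^-6)/(4π·8.85×10^-12·(0.361)²) = 5.70×10^5 N/C.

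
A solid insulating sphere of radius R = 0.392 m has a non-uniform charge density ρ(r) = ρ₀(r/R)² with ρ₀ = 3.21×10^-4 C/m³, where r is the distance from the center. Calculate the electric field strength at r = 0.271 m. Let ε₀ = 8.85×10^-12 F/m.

|E| ≈ 9.40×10^5 N/C

Use a concentric Gaussian sphere at r = 0.271 m (r < R).
Integrate the density: Q_enc = 4π ∫₀^r ρ₀(r'/R)^2 r'² dr' = 4πρ₀ r^5/(5·R²) = 7.674×10^-6 C.
Applying ∮E·dA = Q_enc/ε₀ with Φ = E(4πr²):
E = |Q_enc|/(4πε₀r²) = (7.674×10^-6)/(4π·8.85×10^-12·(0.271)²) = 9.40×10^5 N/C.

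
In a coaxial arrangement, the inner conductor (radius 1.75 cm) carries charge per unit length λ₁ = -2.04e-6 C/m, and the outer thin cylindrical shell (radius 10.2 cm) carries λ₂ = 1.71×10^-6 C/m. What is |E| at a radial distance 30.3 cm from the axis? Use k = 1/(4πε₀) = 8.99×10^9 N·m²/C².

E ≈ 1.96×10^4 V/m

By cylindrical symmetry E is radial; use a coaxial Gaussian cylinder of radius 30.3 cm and length L (r > 10.2 cm, enclosing both).
λ_enc = λ₁ + λ₂ = (-2.04×10^-6) + (1.71e-6) = -3.30e-7 C/m.
Gauss's law: E·2πrL = λ_enc L/ε₀.
E = 2k|λ_enc|/r = 2(8.99×10^9)(3.30e-7)/(0.303) = 1.96×10^4 N/C.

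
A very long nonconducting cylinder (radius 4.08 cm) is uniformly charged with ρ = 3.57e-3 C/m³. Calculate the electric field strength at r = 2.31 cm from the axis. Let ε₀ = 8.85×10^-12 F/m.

|E| = 4.66×10^6 N/C

Choose a coaxial cylinder of radius r = 2.31 cm (arbitrary length L) as the Gaussian surface (r < R).
Charge inside radius r per length L is ρ·πr²·L, so λ_enc = ρπr² = 5.985e-6 C/m.
By Gauss's law (flux through the curved wall only), E·2πrL = λ_enc L/ε₀.
E = |λ_enc|/(2πε₀r) = (5.985×10^-6)/(2π·8.85×10^-12·0.0231) = 4.66×10^6 N/C.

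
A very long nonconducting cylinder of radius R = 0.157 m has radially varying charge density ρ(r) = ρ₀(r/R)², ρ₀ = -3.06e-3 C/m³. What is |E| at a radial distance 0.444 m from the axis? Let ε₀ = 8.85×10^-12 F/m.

Choose a coaxial cylinder of radius r = 0.444 m (arbitrary length L) as the Gaussian surface (r > R, full charge per length enclosed).
λ_enc = 2π ∫₀^R ρ₀(r'/R)^2 r' dr' = 2πρ₀R²/4 = -1.185e-4 C/m.
By Gauss's law (flux through the curved wall only), E·2πrL = λ_enc L/ε₀.
E = |λ_enc|/(2πε₀r) = (1.185e-4)/(2π·8.85×10^-12·0.444) = 4.80×10^6 N/C.

4.80×10^6 N/C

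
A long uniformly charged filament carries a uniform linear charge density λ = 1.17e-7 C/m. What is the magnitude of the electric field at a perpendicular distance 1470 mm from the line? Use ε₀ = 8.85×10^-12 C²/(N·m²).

Take a coaxial cylindrical Gaussian surface of radius r = 1470 mm and length L.
Q_enc = λL, so λ_enc = 1.17×10^-7 C/m.
Gauss's law: E·2πrL = λ_enc L/ε₀.
E = |λ_enc|/(2πε₀r) = (1.17e-7)/(2π·8.85×10^-12·1.47) = 1.43e3 N/C.

E = 1.43e3 N/C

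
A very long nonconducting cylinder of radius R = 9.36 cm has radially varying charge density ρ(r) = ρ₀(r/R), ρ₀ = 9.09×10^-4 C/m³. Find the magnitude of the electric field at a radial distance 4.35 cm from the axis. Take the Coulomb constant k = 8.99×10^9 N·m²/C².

|E| = 6.92×10^5 N/C

Choose a coaxial cylinder of radius r = 4.35 cm (arbitrary length L) as the Gaussian surface (r < R).
Integrating ρ over the cross-section to radius r: λ_enc = (2πρ₀/R) ∫₀^r r'^2 dr' = 2πρ₀ r^3/(3·R) = 1.674e-6 C/m.
By Gauss's law (flux through the curved wall only), E·2πrL = λ_enc L/ε₀.
E = 2k|λ_enc|/r = 2(8.99×10^9)(1.674×10^-6)/(0.0435) = 6.92e5 N/C.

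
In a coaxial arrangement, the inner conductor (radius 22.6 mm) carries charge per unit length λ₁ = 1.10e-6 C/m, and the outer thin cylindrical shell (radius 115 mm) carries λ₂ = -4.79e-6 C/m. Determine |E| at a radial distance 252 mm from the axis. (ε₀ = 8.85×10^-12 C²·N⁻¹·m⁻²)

E ≈ 2.63e5 N/C

Coaxial Gaussian cylinder, radius r = 252 mm, length L (r > 115 mm, enclosing both).
λ_enc = λ₁ + λ₂ = (1.10e-6) + (-4.79×10^-6) = -3.69×10^-6 C/m.
Since E is radial and uniform over the curved surface, Φ = E·2πrL = Q_enc/ε₀ = λ_enc L/ε₀.
E = |λ_enc|/(2πε₀r) = (3.69e-6)/(2π·8.85×10^-12·0.252) = 2.63×10^5 N/C.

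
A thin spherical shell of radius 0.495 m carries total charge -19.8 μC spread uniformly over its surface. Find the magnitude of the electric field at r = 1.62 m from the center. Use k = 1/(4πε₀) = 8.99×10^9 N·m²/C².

E = 6.78e4 N/C

Symmetry ⇒ E = E(r) r̂. Gaussian sphere of radius r = 1.62 m (r > 0.495 m).
The entire shell is enclosed: Q_enc = -1.98e-5 C.
Gauss's law: E·4πr² = Q_enc/ε₀.
E = k|Q_enc|/r² = (8.99×10^9)(1.98×10^-5)/(1.62)² = 6.78e4 N/C.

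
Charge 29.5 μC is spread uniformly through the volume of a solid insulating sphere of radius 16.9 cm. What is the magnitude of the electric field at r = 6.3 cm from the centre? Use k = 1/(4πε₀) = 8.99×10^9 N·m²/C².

E ≈ 3.46×10^6 V/m

Use a concentric Gaussian sphere at r = 6.3 cm (r < R).
Only the charge within r is enclosed: Q_enc = Q·(r/R)³ = (29.5 μC)·(6.3 cm/16.9 cm)³ = 1.528×10^-6 C.
Since E is radial and uniform over the Gaussian sphere, Φ = E·4πr² = Q_enc/ε₀.
E = k|Q_enc|/r² = (8.99×10^9)(1.528×10^-6)/(0.063)² = 3.46×10^6 N/C.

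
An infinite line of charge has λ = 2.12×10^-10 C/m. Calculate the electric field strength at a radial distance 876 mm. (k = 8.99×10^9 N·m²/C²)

E ≈ 4.35 N/C

Choose a coaxial cylinder of radius r = 876 mm (arbitrary length L) as the Gaussian surface.
Q_enc = λL, so λ_enc = 2.12e-10 C/m.
By Gauss's law (flux through the curved wall only), E·2πrL = λ_enc L/ε₀.
E = 2k|λ_enc|/r = 2(8.99×10^9)(2.12e-10)/(0.876) = 4.35 N/C.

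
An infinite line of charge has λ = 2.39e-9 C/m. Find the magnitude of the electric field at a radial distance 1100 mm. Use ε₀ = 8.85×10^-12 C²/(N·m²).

Choose a coaxial cylinder of radius r = 1100 mm (arbitrary length L) as the Gaussian surface.
Q_enc = λL, so λ_enc = 2.39×10^-9 C/m.
By Gauss's law (flux through the curved wall only), E·2πrL = λ_enc L/ε₀.
E = |λ_enc|/(2πε₀r) = (2.39e-9)/(2π·8.85×10^-12·1.1) = 39.1 N/C.

E ≈ 39.1 V/m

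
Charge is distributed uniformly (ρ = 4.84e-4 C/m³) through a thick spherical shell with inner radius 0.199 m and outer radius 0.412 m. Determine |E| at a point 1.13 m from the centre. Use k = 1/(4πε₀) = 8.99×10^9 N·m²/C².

|E| = 8.86e5 N/C

Symmetry ⇒ E = E(r) r̂. Gaussian sphere of radius r = 1.13 m (r > 0.412 m, enclosing the whole shell).
Q_enc = ρ·(4π/3)(b³ − a³) = (4.84×10^-4)·(4π/3)·((0.412)³ − (0.199)³) = 1.258e-4 C.
Since E is radial and uniform over the Gaussian sphere, Φ = E·4πr² = Q_enc/ε₀.
E = k|Q_enc|/r² = (8.99×10^9)(1.258×10^-4)/(1.13)² = 8.86e5 N/C.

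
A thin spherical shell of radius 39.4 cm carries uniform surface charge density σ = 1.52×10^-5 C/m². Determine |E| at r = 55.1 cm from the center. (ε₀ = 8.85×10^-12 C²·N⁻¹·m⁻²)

E ≈ 8.78×10^5 V/m

By spherical symmetry E is radial; choose a Gaussian sphere of radius r = 55.1 cm (r > 39.4 cm).
The entire shell is enclosed: Q_enc = σ·4πR² = (1.52e-5)·4π·(0.394)² = 2.965×10^-5 C.
Applying ∮E·dA = Q_enc/ε₀ with Φ = E(4πr²):
E = |Q_enc|/(4πε₀r²) = (2.965e-5)/(4π·8.85×10^-12·(0.551)²) = 8.78e5 N/C.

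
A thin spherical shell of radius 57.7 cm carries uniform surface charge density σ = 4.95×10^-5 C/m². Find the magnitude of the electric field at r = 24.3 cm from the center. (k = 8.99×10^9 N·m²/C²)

By spherical symmetry E is radial; choose a Gaussian sphere of radius r = 24.3 cm (inside the shell, r < 57.7 cm).
All the charge is outside the Gaussian surface: Q_enc = 0, hence E = 0 everywhere inside the shell.

|E| = 0 N/C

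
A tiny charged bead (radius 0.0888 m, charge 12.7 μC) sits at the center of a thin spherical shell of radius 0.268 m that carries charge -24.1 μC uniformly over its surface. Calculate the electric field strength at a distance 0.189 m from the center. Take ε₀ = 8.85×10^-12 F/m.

Take a concentric spherical Gaussian surface of radius r = 0.189 m (between the bodies, 0.0888 m < r < 0.268 m).
The shell at 0.268 m lies outside the Gaussian surface, so Q_enc = 12.7 μC = 1.27×10^-5 C.
Since E is radial and uniform over the Gaussian sphere, Φ = E·4πr² = Q_enc/ε₀.
E = |Q_enc|/(4πε₀r²) = (1.27e-5)/(4π·8.85×10^-12·(0.189)²) = 3.20×10^6 N/C.

E ≈ 3.20×10^6 V/m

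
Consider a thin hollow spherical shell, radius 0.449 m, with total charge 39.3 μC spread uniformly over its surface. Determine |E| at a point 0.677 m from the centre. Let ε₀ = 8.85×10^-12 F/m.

By spherical symmetry E is radial; choose a Gaussian sphere of radius r = 0.677 m (r > 0.449 m).
The entire shell is enclosed: Q_enc = 3.93×10^-5 C.
Applying ∮E·dA = Q_enc/ε₀ with Φ = E(4πr²):
E = |Q_enc|/(4πε₀r²) = (3.93e-5)/(4π·8.85×10^-12·(0.677)²) = 7.71e5 N/C.

|E| = 7.71×10^5 V/m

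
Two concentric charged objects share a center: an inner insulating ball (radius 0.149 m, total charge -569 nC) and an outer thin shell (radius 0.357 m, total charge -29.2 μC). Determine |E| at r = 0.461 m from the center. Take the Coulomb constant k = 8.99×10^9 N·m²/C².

Use a concentric Gaussian sphere at r = 0.461 m (r > 0.357 m, enclosing both).
Q_enc = (-569 nC) + (-29.2 μC) = -2.977×10^-5 C.
Gauss's law: E·4πr² = Q_enc/ε₀.
E = k|Q_enc|/r² = (8.99×10^9)(2.977×10^-5)/(0.461)² = 1.26e6 N/C.

|E| ≈ 1.26e6 N/C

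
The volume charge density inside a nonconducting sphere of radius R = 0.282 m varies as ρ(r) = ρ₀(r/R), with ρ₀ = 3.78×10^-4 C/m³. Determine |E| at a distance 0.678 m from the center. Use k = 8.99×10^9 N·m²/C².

E = 5.21×10^5 V/m

By spherical symmetry E is radial; choose a Gaussian sphere of radius r = 0.678 m (r > R, all charge enclosed).
Q_enc = 4π ∫₀^R ρ₀(r'/R)^1 r'² dr' = 4πρ₀R³/4 = 2.663e-5 C.
By Gauss's law, ∮E·dA = E·4πr² = Q_enc/ε₀.
E = k|Q_enc|/r² = (8.99×10^9)(2.663e-5)/(0.678)² = 5.21e5 N/C.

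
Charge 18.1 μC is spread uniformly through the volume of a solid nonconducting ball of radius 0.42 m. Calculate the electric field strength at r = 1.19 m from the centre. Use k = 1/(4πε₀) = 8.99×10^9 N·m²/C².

Use a concentric Gaussian sphere at r = 1.19 m (r > R, so the entire charge is enclosed).
Q_enc = 18.1 μC = 1.81×10^-5 C.
Applying ∮E·dA = Q_enc/ε₀ with Φ = E(4πr²):
E = k|Q_enc|/r² = (8.99×10^9)(1.81e-5)/(1.19)² = 1.15e5 N/C.

1.15×10^5 V/m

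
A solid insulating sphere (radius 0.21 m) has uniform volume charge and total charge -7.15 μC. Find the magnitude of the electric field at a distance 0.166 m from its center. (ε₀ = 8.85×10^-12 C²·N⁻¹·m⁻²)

By spherical symmetry E is radial; choose a Gaussian sphere of radius r = 0.166 m (r < R).
Only the charge within r is enclosed: Q_enc = Q·(r/R)³ = (-7.15 μC)·(0.166 m/0.21 m)³ = -3.532×10^-6 C.
Since E is radial and uniform over the Gaussian sphere, Φ = E·4πr² = Q_enc/ε₀.
E = |Q_enc|/(4πε₀r²) = (3.532e-6)/(4π·8.85×10^-12·(0.166)²) = 1.15e6 N/C.

E = 1.15e6 V/m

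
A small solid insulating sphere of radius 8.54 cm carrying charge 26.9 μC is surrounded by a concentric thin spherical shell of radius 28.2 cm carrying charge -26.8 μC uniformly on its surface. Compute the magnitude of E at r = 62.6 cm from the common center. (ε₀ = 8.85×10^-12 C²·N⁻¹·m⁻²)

2.29×10^3 V/m

Take a concentric spherical Gaussian surface of radius r = 62.6 cm (r > 28.2 cm, enclosing both).
Q_enc = (26.9 μC) + (-26.8 μC) = 1.00e-7 C.
Gauss's law: E·4πr² = Q_enc/ε₀.
E = |Q_enc|/(4πε₀r²) = (1.00×10^-7)/(4π·8.85×10^-12·(0.626)²) = 2.29e3 N/C.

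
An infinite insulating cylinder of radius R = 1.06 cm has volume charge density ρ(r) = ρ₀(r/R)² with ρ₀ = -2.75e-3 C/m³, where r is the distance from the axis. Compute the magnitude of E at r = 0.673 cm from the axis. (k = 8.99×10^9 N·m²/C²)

E = 2.11×10^5 N/C

By cylindrical symmetry E is radial; use a coaxial Gaussian cylinder of radius 0.673 cm and length L (r < R).
λ_enc = ∫₀^r ρ(r')·2πr' dr' = (2πρ₀/R²)·r^4/4 = -7.887e-8 C/m.
Since E is radial and uniform over the curved surface, Φ = E·2πrL = Q_enc/ε₀ = λ_enc L/ε₀.
E = 2k|λ_enc|/r = 2(8.99×10^9)(7.887e-8)/(0.00673) = 2.11e5 N/C.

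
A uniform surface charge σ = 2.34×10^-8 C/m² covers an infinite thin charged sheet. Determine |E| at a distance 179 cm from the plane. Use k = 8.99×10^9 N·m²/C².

The symmetry is planar: E is normal to the sheet and the same magnitude on both sides. Take a pillbox straddling the sheet with end-cap area A.
Flux Φ = 2EA and Q_enc = σA, so 2EA = σA/ε₀ ⇒ E = |σ|/(2ε₀), independent of distance.
E = 2πk|σ| = 2π(8.99×10^9)(2.34×10^-8) = 1.32×10^3 N/C.

1.32e3 N/C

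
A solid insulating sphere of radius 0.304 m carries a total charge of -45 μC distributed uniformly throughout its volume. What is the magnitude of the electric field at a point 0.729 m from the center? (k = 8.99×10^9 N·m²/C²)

By spherical symmetry E is radial; choose a Gaussian sphere of radius r = 0.729 m (r > R, so the entire charge is enclosed).
Q_enc = -45 μC = -4.50×10^-5 C.
Gauss's law: E·4πr² = Q_enc/ε₀.
E = k|Q_enc|/r² = (8.99×10^9)(4.50e-5)/(0.729)² = 7.61e5 N/C.

E = 7.61e5 V/m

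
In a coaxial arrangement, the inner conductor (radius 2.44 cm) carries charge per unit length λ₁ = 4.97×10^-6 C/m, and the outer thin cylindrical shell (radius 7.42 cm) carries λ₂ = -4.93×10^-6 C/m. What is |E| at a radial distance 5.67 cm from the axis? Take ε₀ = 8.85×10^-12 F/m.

E = 1.58×10^6 V/m

By cylindrical symmetry E is radial; use a coaxial Gaussian cylinder of radius 5.67 cm and length L (between the conductors, 2.44 cm < r < 7.42 cm).
The shell at 7.42 cm lies outside the Gaussian surface, so λ_enc = λ₁ = 4.97×10^-6 C/m.
Since E is radial and uniform over the curved surface, Φ = E·2πrL = Q_enc/ε₀ = λ_enc L/ε₀.
E = |λ_enc|/(2πε₀r) = (4.97e-6)/(2π·8.85×10^-12·0.0567) = 1.58×10^6 N/C.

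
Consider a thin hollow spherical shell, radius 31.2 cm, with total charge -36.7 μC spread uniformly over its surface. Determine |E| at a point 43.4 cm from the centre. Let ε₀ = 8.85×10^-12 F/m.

Take a concentric spherical Gaussian surface of radius r = 43.4 cm (r > 31.2 cm).
The entire shell is enclosed: Q_enc = -3.67×10^-5 C.
Since E is radial and uniform over the Gaussian sphere, Φ = E·4πr² = Q_enc/ε₀.
E = |Q_enc|/(4πε₀r²) = (3.67e-5)/(4π·8.85×10^-12·(0.434)²) = 1.75×10^6 N/C.

E ≈ 1.75×10^6 N/C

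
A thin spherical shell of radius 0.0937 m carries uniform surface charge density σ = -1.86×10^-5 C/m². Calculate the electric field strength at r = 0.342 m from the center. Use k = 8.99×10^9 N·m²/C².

E = 1.58×10^5 N/C

Take a concentric spherical Gaussian surface of radius r = 0.342 m (r > 0.0937 m).
The entire shell is enclosed: Q_enc = σ·4πR² = (-1.86e-5)·4π·(0.0937)² = -2.052×10^-6 C.
By Gauss's law, ∮E·dA = E·4πr² = Q_enc/ε₀.
E = k|Q_enc|/r² = (8.99×10^9)(2.052e-6)/(0.342)² = 1.58e5 N/C.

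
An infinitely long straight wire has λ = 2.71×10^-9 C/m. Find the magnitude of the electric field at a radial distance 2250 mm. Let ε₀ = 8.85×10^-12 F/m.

|E| ≈ 21.7 V/m

Choose a coaxial cylinder of radius r = 2250 mm (arbitrary length L) as the Gaussian surface.
Q_enc = λL, so λ_enc = 2.71×10^-9 C/m.
By Gauss's law (flux through the curved wall only), E·2πrL = λ_enc L/ε₀.
E = |λ_enc|/(2πε₀r) = (2.71e-9)/(2π·8.85×10^-12·2.25) = 21.7 N/C.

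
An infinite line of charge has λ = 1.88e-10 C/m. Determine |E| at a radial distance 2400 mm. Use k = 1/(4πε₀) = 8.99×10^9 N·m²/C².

E = 1.41 N/C

Choose a coaxial cylinder of radius r = 2400 mm (arbitrary length L) as the Gaussian surface.
Q_enc = λL, so λ_enc = 1.88×10^-10 C/m.
By Gauss's law (flux through the curved wall only), E·2πrL = λ_enc L/ε₀.
E = 2k|λ_enc|/r = 2(8.99×10^9)(1.88e-10)/(2.4) = 1.41 N/C.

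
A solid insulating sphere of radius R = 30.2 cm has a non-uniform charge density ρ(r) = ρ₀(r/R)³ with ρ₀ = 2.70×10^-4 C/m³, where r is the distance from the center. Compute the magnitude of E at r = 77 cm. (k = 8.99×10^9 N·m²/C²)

By spherical symmetry E is radial; choose a Gaussian sphere of radius r = 77 cm (r > R, all charge enclosed).
Q_enc = 4π ∫₀^R ρ₀(r'/R)^3 r'² dr' = 4πρ₀R³/6 = 1.558e-5 C.
By Gauss's law, ∮E·dA = E·4πr² = Q_enc/ε₀.
E = k|Q_enc|/r² = (8.99×10^9)(1.558×10^-5)/(0.77)² = 2.36×10^5 N/C.

|E| = 2.36e5 V/m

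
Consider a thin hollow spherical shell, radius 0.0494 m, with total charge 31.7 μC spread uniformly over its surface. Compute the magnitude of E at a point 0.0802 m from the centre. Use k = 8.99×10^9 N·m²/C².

E = 4.43×10^7 N/C

Use a concentric Gaussian sphere at r = 0.0802 m (r > 0.0494 m).
The entire shell is enclosed: Q_enc = 3.17e-5 C.
Applying ∮E·dA = Q_enc/ε₀ with Φ = E(4πr²):
E = k|Q_enc|/r² = (8.99×10^9)(3.17×10^-5)/(0.0802)² = 4.43×10^7 N/C.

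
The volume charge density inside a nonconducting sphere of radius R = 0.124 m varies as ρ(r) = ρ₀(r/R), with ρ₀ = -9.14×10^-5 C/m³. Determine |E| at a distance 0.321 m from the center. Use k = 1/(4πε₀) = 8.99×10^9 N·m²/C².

Use a concentric Gaussian sphere at r = 0.321 m (r > R, all charge enclosed).
Q_enc = 4π ∫₀^R ρ₀(r'/R)^1 r'² dr' = 4πρ₀R³/4 = -5.475×10^-7 C.
Since E is radial and uniform over the Gaussian sphere, Φ = E·4πr² = Q_enc/ε₀.
E = k|Q_enc|/r² = (8.99×10^9)(5.475e-7)/(0.321)² = 4.78×10^4 N/C.

4.78×10^4 V/m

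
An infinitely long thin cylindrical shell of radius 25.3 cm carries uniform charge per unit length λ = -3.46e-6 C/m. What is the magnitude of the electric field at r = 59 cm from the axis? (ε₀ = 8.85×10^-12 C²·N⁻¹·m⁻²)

Take a coaxial cylindrical Gaussian surface of radius r = 59 cm and length L (r > 25.3 cm).
The full line charge is enclosed: λ_enc = -3.46e-6 C/m.
Gauss's law: E·2πrL = λ_enc L/ε₀.
E = |λ_enc|/(2πε₀r) = (3.46×10^-6)/(2π·8.85×10^-12·0.59) = 1.05e5 N/C.

|E| = 1.05×10^5 V/m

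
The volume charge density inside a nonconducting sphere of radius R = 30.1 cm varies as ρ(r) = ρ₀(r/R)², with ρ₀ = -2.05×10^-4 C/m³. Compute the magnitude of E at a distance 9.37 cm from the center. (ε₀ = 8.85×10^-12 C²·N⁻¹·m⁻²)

Symmetry ⇒ E = E(r) r̂. Gaussian sphere of radius r = 9.37 cm (r < R).
Q_enc = ∫₀^r ρ(r')·4πr'² dr' = (4πρ₀/R²) ∫₀^r r'^4 dr' = 4πρ₀ r^5/(5·R²) = -4.107×10^-8 C.
Applying ∮E·dA = Q_enc/ε₀ with Φ = E(4πr²):
E = |Q_enc|/(4πε₀r²) = (4.107e-8)/(4π·8.85×10^-12·(0.0937)²) = 4.21e4 N/C.

4.21×10^4 N/C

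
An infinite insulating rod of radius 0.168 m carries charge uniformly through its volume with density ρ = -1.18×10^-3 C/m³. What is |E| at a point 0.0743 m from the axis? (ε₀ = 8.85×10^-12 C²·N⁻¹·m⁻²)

Coaxial Gaussian cylinder, radius r = 0.0743 m, length L (r < R).
Enclosed charge per unit length: λ_enc = ρ·πr² = (-1.18×10^-3)π(0.0743)² = -2.046×10^-5 C/m.
By Gauss's law (flux through the curved wall only), E·2πrL = λ_enc L/ε₀.
E = |λ_enc|/(2πε₀r) = (2.046×10^-5)/(2π·8.85×10^-12·0.0743) = 4.95e6 N/C.

E ≈ 4.95×10^6 V/m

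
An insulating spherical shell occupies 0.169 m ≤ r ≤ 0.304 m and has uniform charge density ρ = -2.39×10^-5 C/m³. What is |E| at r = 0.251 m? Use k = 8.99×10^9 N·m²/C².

E ≈ 1.57e5 N/C

By spherical symmetry E is radial; choose a Gaussian sphere of radius r = 0.251 m (within the shell material, 0.169 m < r < 0.304 m).
Enclosed charge is the volume from a to r: Q_enc = (4π/3)ρ(r³ − a³) = -1.10×10^-6 C.
Applying ∮E·dA = Q_enc/ε₀ with Φ = E(4πr²):
E = k|Q_enc|/r² = (8.99×10^9)(1.10e-6)/(0.251)² = 1.57×10^5 N/C.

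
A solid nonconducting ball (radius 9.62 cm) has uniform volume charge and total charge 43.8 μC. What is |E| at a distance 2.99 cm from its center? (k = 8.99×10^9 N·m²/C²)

|E| ≈ 1.32×10^7 N/C

Take a concentric spherical Gaussian surface of radius r = 2.99 cm (r < R).
Only the charge within r is enclosed: Q_enc = Q·(r/R)³ = (43.8 μC)·(2.99 cm/9.62 cm)³ = 1.315×10^-6 C.
By Gauss's law, ∮E·dA = E·4πr² = Q_enc/ε₀.
E = k|Q_enc|/r² = (8.99×10^9)(1.315e-6)/(0.0299)² = 1.32×10^7 N/C.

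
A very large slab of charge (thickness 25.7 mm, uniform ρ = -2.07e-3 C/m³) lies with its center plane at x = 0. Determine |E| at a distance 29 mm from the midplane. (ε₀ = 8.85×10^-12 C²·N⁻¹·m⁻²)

The point |x| = 29 mm lies outside the slab (half-thickness 0.01285 m). A symmetric pillbox spanning the full slab encloses Q_enc = ρ·d·A.
Flux = 2EA ⇒ E = |ρ|d/(2ε₀), independent of distance outside.
E = (2.07×10^-3)(0.0257)/(2·8.85×10^-12) = 3.01e6 N/C.

E ≈ 3.01×10^6 N/C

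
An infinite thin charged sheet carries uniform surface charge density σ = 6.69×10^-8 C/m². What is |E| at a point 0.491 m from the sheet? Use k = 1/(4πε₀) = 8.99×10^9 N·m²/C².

Choose a cylindrical pillbox piercing the sheet, end faces (area A) parallel to it.
Flux Φ = 2EA and Q_enc = σA, so 2EA = σA/ε₀ ⇒ E = |σ|/(2ε₀), independent of distance.
E = 2πk|σ| = 2π(8.99×10^9)(6.69e-8) = 3.78×10^3 N/C.

E = 3.78×10^3 V/m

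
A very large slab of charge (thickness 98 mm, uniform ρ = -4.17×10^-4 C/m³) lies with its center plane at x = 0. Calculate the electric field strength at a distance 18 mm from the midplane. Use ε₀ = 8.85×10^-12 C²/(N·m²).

By symmetry E is perpendicular to the slab. A Gaussian pillbox from −18 mm to +18 mm (face area A) lies entirely within the slab.
Q_enc = ρ·(2x)·A and flux = 2EA, so 2EA = 2ρxA/ε₀ ⇒ E = |ρ|x/ε₀.
E = (4.17e-4)(0.018)/(8.85×10^-12) = 8.48×10^5 N/C.

E ≈ 8.48e5 V/m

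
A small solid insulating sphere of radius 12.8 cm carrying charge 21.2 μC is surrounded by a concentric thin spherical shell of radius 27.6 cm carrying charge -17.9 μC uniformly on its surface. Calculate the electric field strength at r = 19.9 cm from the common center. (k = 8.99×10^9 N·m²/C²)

Use a concentric Gaussian sphere at r = 19.9 cm (between the bodies, 12.8 cm < r < 27.6 cm).
Only the inner charge is enclosed; the outer shell contributes nothing inside itself. Q_enc = 21.2 μC = 2.12×10^-5 C.
Since E is radial and uniform over the Gaussian sphere, Φ = E·4πr² = Q_enc/ε₀.
E = k|Q_enc|/r² = (8.99×10^9)(2.12×10^-5)/(0.199)² = 4.81×10^6 N/C.

E = 4.81e6 N/C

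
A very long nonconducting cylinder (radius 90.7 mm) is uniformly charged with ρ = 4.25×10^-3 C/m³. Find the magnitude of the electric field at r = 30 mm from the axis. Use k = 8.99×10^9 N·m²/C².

Choose a coaxial cylinder of radius r = 30 mm (arbitrary length L) as the Gaussian surface (r < R).
Charge inside radius r per length L is ρ·πr²·L, so λ_enc = ρπr² = 1.202×10^-5 C/m.
Since E is radial and uniform over the curved surface, Φ = E·2πrL = Q_enc/ε₀ = λ_enc L/ε₀.
E = 2k|λ_enc|/r = 2(8.99×10^9)(1.202×10^-5)/(0.03) = 7.20×10^6 N/C.

|E| ≈ 7.20×10^6 V/m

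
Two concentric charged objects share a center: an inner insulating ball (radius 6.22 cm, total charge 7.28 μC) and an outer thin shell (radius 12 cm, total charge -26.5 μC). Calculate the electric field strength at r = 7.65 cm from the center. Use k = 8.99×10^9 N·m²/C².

Take a concentric spherical Gaussian surface of radius r = 7.65 cm (between the bodies, 6.22 cm < r < 12 cm).
Only the inner charge is enclosed; the outer shell contributes nothing inside itself. Q_enc = 7.28 μC = 7.28×10^-6 C.
By Gauss's law, ∮E·dA = E·4πr² = Q_enc/ε₀.
E = k|Q_enc|/r² = (8.99×10^9)(7.28×10^-6)/(0.0765)² = 1.12×10^7 N/C.

E ≈ 1.12×10^7 N/C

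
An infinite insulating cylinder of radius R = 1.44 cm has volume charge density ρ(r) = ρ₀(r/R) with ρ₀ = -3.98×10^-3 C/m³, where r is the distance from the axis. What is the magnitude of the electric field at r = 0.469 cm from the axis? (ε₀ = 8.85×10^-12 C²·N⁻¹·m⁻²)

E = 2.29×10^5 N/C

By cylindrical symmetry E is radial; use a coaxial Gaussian cylinder of radius 0.469 cm and length L (r < R).
λ_enc = ∫₀^r ρ(r')·2πr' dr' = (2πρ₀/R)·r^3/3 = -5.972e-8 C/m.
Applying ∮E·dA = Q_enc/ε₀ with the end caps contributing no flux:
E = |λ_enc|/(2πε₀r) = (5.972e-8)/(2π·8.85×10^-12·0.00469) = 2.29×10^5 N/C.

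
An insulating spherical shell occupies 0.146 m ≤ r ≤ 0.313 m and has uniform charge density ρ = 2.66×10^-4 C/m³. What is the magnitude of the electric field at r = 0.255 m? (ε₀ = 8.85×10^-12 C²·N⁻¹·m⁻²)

2.08×10^6 N/C

Take a concentric spherical Gaussian surface of radius r = 0.255 m (within the shell material, 0.146 m < r < 0.313 m).
Enclosed charge is the volume from a to r: Q_enc = (4π/3)ρ(r³ − a³) = 1.501×10^-5 C.
Since E is radial and uniform over the Gaussian sphere, Φ = E·4πr² = Q_enc/ε₀.
E = |Q_enc|/(4πε₀r²) = (1.501×10^-5)/(4π·8.85×10^-12·(0.255)²) = 2.08×10^6 N/C.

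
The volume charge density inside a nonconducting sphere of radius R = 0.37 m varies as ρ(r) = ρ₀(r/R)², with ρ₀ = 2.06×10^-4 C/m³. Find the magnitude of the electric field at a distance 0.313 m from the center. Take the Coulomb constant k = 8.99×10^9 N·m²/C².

|E| ≈ 1.04e6 N/C

Use a concentric Gaussian sphere at r = 0.313 m (r < R).
Q_enc = ∫₀^r ρ(r')·4πr'² dr' = (4πρ₀/R²) ∫₀^r r'^4 dr' = 4πρ₀ r^5/(5·R²) = 1.136×10^-5 C.
Gauss's law: E·4πr² = Q_enc/ε₀.
E = k|Q_enc|/r² = (8.99×10^9)(1.136e-5)/(0.313)² = 1.04e6 N/C.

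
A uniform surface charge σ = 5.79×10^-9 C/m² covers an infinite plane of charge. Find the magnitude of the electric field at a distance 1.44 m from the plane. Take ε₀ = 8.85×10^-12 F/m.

|E| ≈ 327 N/C

The symmetry is planar: E is normal to the sheet and the same magnitude on both sides. Take a pillbox straddling the sheet with end-cap area A.
Flux Φ = 2EA and Q_enc = σA, so 2EA = σA/ε₀ ⇒ E = |σ|/(2ε₀), independent of distance.
E = |σ|/(2ε₀) = (5.79e-9)/(2·8.85×10^-12) = 327 N/C.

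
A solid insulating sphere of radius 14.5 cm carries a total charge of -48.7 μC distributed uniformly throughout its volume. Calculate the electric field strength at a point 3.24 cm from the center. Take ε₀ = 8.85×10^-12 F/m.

|E| ≈ 4.65×10^6 N/C

Symmetry ⇒ E = E(r) r̂. Gaussian sphere of radius r = 3.24 cm (r < R).
For a uniform sphere the enclosed fraction is (r/R)³, so Q_enc = (-48.7 μC)(0.0324/0.145)³ = -5.433×10^-7 C.
Applying ∮E·dA = Q_enc/ε₀ with Φ = E(4πr²):
E = |Q_enc|/(4πε₀r²) = (5.433×10^-7)/(4π·8.85×10^-12·(0.0324)²) = 4.65e6 N/C.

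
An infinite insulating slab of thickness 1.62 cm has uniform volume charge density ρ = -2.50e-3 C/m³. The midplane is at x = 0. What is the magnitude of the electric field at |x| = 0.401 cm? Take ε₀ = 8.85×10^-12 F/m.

1.13×10^6 N/C

By symmetry E is perpendicular to the slab. A Gaussian pillbox from −0.401 cm to +0.401 cm (face area A) lies entirely within the slab.
Q_enc = ρ·(2x)·A and flux = 2EA, so 2EA = 2ρxA/ε₀ ⇒ E = |ρ|x/ε₀.
E = (2.50×10^-3)(0.00401)/(8.85×10^-12) = 1.13×10^6 N/C.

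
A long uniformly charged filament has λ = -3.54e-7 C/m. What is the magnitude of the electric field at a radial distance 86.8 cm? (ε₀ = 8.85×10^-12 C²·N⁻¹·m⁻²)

7.33e3 N/C

Choose a coaxial cylinder of radius r = 86.8 cm (arbitrary length L) as the Gaussian surface.
Q_enc = λL, so λ_enc = -3.54×10^-7 C/m.
Since E is radial and uniform over the curved surface, Φ = E·2πrL = Q_enc/ε₀ = λ_enc L/ε₀.
E = |λ_enc|/(2πε₀r) = (3.54×10^-7)/(2π·8.85×10^-12·0.868) = 7.33e3 N/C.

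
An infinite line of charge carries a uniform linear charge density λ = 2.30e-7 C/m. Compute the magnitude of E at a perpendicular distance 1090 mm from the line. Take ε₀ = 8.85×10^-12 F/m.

|E| ≈ 3.79×10^3 V/m

Take a coaxial cylindrical Gaussian surface of radius r = 1090 mm and length L.
Q_enc = λL, so λ_enc = 2.30e-7 C/m.
Gauss's law: E·2πrL = λ_enc L/ε₀.
E = |λ_enc|/(2πε₀r) = (2.30×10^-7)/(2π·8.85×10^-12·1.09) = 3.79×10^3 N/C.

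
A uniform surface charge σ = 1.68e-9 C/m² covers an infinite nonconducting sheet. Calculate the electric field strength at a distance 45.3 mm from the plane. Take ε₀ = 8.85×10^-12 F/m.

|E| = 94.9 N/C

The symmetry is planar: E is normal to the sheet and the same magnitude on both sides. Take a pillbox straddling the sheet with end-cap area A.
Only the two end caps contribute flux: Φ = 2EA. With Q_enc = σA, Gauss's law gives E = |σ|/(2ε₀).
E = |σ|/(2ε₀) = (1.68×10^-9)/(2·8.85×10^-12) = 94.9 N/C.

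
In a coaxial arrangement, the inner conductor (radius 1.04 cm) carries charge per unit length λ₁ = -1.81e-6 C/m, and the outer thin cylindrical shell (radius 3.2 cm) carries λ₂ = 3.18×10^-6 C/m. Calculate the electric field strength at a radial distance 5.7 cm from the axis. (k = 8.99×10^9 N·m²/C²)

By cylindrical symmetry E is radial; use a coaxial Gaussian cylinder of radius 5.7 cm and length L (r > 3.2 cm, enclosing both).
λ_enc = λ₁ + λ₂ = (-1.81×10^-6) + (3.18×10^-6) = 1.37×10^-6 C/m.
Applying ∮E·dA = Q_enc/ε₀ with the end caps contributing no flux:
E = 2k|λ_enc|/r = 2(8.99×10^9)(1.37×10^-6)/(0.057) = 4.32×10^5 N/C.

E ≈ 4.32×10^5 N/C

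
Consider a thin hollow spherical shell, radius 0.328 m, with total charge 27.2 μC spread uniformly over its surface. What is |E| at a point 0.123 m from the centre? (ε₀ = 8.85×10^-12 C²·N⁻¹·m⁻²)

E = 0 (no enclosed charge)

Use a concentric Gaussian sphere at r = 0.123 m (inside the shell, r < 0.328 m).
No charge lies within this surface, so Q_enc = 0 and Gauss's law gives E·4πr² = 0 ⇒ E = 0.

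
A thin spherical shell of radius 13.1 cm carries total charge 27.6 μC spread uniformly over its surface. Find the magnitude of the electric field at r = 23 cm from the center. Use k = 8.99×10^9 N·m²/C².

Symmetry ⇒ E = E(r) r̂. Gaussian sphere of radius r = 23 cm (r > 13.1 cm).
The entire shell is enclosed: Q_enc = 2.76e-5 C.
Since E is radial and uniform over the Gaussian sphere, Φ = E·4πr² = Q_enc/ε₀.
E = k|Q_enc|/r² = (8.99×10^9)(2.76×10^-5)/(0.23)² = 4.69×10^6 N/C.

4.69e6 N/C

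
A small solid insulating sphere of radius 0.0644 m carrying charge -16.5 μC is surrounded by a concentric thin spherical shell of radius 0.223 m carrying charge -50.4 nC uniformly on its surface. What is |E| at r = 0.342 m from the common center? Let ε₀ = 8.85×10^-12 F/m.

E ≈ 1.27×10^6 V/m

Use a concentric Gaussian sphere at r = 0.342 m (r > 0.223 m, enclosing both).
Q_enc = (-16.5 μC) + (-50.4 nC) = -1.655e-5 C.
Applying ∮E·dA = Q_enc/ε₀ with Φ = E(4πr²):
E = |Q_enc|/(4πε₀r²) = (1.655e-5)/(4π·8.85×10^-12·(0.342)²) = 1.27×10^6 N/C.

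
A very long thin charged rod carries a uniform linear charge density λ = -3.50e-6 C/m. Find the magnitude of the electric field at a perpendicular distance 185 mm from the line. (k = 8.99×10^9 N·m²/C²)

By cylindrical symmetry E is radial; use a coaxial Gaussian cylinder of radius 185 mm and length L.
Q_enc = λL, so λ_enc = -3.50e-6 C/m.
Applying ∮E·dA = Q_enc/ε₀ with the end caps contributing no flux:
E = 2k|λ_enc|/r = 2(8.99×10^9)(3.50×10^-6)/(0.185) = 3.40×10^5 N/C.

3.40e5 V/m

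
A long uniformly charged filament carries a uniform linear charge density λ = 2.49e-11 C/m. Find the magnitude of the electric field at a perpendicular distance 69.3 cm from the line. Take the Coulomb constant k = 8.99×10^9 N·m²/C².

|E| = 0.646 N/C

By cylindrical symmetry E is radial; use a coaxial Gaussian cylinder of radius 69.3 cm and length L.
Q_enc = λL, so λ_enc = 2.49×10^-11 C/m.
Applying ∮E·dA = Q_enc/ε₀ with the end caps contributing no flux:
E = 2k|λ_enc|/r = 2(8.99×10^9)(2.49×10^-11)/(0.693) = 0.646 N/C.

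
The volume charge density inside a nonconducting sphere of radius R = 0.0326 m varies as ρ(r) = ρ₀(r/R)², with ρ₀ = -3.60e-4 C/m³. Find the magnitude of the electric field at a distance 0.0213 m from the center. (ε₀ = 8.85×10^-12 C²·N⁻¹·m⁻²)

E = 7.40×10^4 N/C

Symmetry ⇒ E = E(r) r̂. Gaussian sphere of radius r = 0.0213 m (r < R).
Q_enc = ∫₀^r ρ(r')·4πr'² dr' = (4πρ₀/R²) ∫₀^r r'^4 dr' = 4πρ₀ r^5/(5·R²) = -3.733e-9 C.
Gauss's law: E·4πr² = Q_enc/ε₀.
E = |Q_enc|/(4πε₀r²) = (3.733×10^-9)/(4π·8.85×10^-12·(0.0213)²) = 7.40×10^4 N/C.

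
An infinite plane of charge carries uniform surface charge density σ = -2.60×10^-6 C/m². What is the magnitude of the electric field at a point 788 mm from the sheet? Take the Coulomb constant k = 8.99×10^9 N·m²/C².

E ≈ 1.47×10^5 N/C

Choose a cylindrical pillbox piercing the sheet, end faces (area A) parallel to it.
Flux Φ = 2EA and Q_enc = σA, so 2EA = σA/ε₀ ⇒ E = |σ|/(2ε₀), independent of distance.
E = 2πk|σ| = 2π(8.99×10^9)(2.60×10^-6) = 1.47×10^5 N/C.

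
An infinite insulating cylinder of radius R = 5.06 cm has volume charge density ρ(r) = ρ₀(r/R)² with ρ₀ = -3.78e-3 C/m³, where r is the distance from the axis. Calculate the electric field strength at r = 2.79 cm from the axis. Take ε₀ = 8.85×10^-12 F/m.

E = 9.06×10^5 V/m

By cylindrical symmetry E is radial; use a coaxial Gaussian cylinder of radius 2.79 cm and length L (r < R).
λ_enc = ∫₀^r ρ(r')·2πr' dr' = (2πρ₀/R²)·r^4/4 = -1.405×10^-6 C/m.
Gauss's law: E·2πrL = λ_enc L/ε₀.
E = |λ_enc|/(2πε₀r) = (1.405e-6)/(2π·8.85×10^-12·0.0279) = 9.06e5 N/C.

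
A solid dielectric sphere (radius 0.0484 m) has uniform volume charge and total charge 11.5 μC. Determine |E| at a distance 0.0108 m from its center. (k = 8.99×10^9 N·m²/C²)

Take a concentric spherical Gaussian surface of radius r = 0.0108 m (r < R).
Only the charge within r is enclosed: Q_enc = Q·(r/R)³ = (11.5 μC)·(0.0108 m/0.0484 m)³ = 1.278×10^-7 C.
Gauss's law: E·4πr² = Q_enc/ε₀.
E = k|Q_enc|/r² = (8.99×10^9)(1.278×10^-7)/(0.0108)² = 9.85e6 N/C.

|E| ≈ 9.85×10^6 V/m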